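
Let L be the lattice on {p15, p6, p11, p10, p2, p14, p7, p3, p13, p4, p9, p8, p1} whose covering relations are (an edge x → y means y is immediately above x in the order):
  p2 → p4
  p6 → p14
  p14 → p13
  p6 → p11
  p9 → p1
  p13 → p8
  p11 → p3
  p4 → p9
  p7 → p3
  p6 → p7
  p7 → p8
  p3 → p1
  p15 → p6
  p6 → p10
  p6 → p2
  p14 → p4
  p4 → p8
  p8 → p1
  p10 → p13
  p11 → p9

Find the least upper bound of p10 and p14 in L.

Common upper bounds of {p10, p14}: p1, p13, p8.
The least among these is p13.

p13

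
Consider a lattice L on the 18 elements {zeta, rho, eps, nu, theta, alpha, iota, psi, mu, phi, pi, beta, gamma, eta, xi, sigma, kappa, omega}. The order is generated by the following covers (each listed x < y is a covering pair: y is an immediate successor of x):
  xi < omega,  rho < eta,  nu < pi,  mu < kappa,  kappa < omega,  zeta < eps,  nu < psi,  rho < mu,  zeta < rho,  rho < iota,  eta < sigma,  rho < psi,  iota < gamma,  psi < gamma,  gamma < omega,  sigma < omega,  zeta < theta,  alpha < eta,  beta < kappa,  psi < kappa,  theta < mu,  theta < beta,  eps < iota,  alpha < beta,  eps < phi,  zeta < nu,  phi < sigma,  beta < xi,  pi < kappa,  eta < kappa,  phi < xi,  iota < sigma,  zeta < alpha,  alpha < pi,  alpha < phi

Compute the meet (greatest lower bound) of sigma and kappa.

eta

Common lower bounds of {sigma, kappa}: alpha, eta, rho, zeta.
The greatest among these is eta.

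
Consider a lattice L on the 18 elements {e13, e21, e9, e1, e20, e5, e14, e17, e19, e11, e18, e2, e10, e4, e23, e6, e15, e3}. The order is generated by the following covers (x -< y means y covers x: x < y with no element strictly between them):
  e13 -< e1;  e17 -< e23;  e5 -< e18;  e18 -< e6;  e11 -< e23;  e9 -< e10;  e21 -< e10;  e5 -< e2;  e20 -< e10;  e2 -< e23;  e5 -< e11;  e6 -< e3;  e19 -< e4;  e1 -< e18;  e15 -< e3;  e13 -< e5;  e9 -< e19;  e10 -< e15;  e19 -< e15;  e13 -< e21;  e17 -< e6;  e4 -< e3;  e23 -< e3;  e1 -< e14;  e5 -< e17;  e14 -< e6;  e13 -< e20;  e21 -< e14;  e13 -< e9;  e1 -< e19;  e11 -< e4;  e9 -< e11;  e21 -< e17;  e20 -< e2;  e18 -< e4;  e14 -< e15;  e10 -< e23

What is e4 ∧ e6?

e18

Common lower bounds of {e4, e6}: e1, e13, e18, e5.
The greatest among these is e18.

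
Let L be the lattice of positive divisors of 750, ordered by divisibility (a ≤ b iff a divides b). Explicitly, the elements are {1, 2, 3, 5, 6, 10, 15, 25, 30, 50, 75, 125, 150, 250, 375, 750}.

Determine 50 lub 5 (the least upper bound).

Common upper bounds of {50, 5}: 150, 250, 50, 750.
The least among these is 50.

50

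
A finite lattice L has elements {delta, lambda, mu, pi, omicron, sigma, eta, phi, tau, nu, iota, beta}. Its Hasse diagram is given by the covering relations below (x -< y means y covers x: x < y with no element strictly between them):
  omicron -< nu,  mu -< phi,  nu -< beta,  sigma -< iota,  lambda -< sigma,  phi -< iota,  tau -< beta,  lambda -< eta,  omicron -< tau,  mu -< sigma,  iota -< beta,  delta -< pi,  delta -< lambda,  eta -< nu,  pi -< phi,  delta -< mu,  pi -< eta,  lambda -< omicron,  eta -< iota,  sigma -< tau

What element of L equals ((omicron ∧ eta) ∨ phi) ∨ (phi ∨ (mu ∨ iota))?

omicron ∧ eta = lambda
lambda ∨ phi = iota
mu ∨ iota = iota
phi ∨ iota = iota
iota ∨ iota = iota

iota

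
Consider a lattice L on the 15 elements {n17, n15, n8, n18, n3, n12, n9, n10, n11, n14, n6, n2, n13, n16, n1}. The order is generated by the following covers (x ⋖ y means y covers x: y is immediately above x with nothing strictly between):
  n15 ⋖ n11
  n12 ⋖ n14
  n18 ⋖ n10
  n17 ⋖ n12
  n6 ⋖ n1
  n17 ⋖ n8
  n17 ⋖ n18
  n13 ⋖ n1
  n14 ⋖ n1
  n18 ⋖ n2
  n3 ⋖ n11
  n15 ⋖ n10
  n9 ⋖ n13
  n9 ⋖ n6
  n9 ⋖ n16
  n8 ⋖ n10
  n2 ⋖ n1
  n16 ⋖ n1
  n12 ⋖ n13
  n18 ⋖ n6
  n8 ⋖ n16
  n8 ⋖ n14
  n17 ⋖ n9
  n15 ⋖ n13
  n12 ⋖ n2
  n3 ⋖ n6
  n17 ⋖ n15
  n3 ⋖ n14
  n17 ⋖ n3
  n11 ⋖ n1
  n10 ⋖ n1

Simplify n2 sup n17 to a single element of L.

n2

n2 ∨ n17 = n2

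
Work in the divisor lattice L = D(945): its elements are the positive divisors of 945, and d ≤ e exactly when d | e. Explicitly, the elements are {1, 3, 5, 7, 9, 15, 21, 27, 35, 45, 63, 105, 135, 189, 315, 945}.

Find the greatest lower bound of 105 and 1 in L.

Common lower bounds of {105, 1}: 1.
The greatest among these is 1.

1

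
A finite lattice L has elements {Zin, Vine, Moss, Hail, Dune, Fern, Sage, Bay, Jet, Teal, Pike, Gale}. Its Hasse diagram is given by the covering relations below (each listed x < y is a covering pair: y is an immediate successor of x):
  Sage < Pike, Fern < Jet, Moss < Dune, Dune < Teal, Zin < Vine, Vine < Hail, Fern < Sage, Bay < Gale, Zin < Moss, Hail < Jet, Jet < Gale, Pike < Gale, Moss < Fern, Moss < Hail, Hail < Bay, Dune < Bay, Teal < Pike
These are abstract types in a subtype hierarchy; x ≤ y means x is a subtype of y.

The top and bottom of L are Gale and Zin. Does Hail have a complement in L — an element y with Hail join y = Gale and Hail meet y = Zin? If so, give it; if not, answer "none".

For every candidate y, either Hail ∨ y ≠ Gale or Hail ∧ y ≠ Zin; no complement exists.

none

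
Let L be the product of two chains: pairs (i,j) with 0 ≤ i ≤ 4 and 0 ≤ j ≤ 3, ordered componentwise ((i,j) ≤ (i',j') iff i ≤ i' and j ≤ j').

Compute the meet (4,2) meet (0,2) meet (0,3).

In a product of chains, the meet is componentwise min, giving (0,2).

(0,2)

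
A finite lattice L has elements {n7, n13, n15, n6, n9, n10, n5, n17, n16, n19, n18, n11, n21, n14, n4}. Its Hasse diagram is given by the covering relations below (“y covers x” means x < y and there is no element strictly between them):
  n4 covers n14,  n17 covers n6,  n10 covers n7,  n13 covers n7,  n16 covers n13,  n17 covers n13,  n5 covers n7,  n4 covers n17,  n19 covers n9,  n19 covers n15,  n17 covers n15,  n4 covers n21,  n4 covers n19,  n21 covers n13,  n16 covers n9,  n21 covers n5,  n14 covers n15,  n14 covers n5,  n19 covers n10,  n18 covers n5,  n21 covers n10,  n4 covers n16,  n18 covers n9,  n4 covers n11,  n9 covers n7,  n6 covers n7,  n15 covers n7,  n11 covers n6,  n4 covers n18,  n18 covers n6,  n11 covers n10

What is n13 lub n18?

n4

Common upper bounds of {n13, n18}: n4.
The least among these is n4.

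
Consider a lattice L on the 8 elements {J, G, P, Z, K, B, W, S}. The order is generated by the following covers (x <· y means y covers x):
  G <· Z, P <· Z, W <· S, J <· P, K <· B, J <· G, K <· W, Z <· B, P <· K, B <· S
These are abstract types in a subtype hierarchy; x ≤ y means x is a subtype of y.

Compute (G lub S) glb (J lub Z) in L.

Z

G ∨ S = S
J ∨ Z = Z
S ∧ Z = Z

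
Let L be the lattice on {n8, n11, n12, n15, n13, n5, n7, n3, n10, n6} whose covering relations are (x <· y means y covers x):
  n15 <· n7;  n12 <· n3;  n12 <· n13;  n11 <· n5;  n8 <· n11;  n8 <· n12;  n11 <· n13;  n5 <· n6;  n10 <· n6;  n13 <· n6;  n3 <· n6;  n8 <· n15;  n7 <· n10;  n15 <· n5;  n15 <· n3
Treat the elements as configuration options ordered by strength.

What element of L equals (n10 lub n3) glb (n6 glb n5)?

n5

n10 ∨ n3 = n6
n6 ∧ n5 = n5
n6 ∧ n5 = n5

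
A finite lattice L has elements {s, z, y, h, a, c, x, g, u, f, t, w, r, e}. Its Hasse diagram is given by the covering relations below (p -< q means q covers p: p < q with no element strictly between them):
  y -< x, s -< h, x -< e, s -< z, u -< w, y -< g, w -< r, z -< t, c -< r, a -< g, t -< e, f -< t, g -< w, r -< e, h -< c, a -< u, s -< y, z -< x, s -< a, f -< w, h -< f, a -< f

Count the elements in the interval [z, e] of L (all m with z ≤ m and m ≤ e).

4

The interval [z, e] = {e, t, x, z}, which has 4 elements.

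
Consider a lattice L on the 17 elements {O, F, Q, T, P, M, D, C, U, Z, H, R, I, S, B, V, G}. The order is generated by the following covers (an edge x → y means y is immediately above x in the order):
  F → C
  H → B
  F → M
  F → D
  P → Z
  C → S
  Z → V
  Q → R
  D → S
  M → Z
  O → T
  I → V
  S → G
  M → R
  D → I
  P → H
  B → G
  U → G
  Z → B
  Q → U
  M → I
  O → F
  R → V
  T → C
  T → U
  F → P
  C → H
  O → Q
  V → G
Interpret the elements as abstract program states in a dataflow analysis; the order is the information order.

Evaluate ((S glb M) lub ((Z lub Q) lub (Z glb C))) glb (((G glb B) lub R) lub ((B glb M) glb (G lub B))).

V

S ∧ M = F
Z ∨ Q = V
Z ∧ C = F
V ∨ F = V
F ∨ V = V
G ∧ B = B
B ∨ R = G
B ∧ M = M
G ∨ B = G
M ∧ G = M
G ∨ M = G
V ∧ G = V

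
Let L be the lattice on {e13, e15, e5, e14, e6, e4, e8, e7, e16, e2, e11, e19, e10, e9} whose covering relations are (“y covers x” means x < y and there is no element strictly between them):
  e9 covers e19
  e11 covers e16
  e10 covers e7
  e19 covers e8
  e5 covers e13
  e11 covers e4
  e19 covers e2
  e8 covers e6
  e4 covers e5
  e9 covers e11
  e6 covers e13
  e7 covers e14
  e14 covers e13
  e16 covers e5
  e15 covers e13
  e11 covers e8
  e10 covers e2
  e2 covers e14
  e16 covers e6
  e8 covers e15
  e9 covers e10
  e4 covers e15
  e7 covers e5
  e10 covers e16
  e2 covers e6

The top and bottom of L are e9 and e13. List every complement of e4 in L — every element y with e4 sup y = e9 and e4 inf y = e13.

Need y with e4 ∨ y = e9 and e4 ∧ y = e13.
Checking each element gives: e14, e2.

e14, e2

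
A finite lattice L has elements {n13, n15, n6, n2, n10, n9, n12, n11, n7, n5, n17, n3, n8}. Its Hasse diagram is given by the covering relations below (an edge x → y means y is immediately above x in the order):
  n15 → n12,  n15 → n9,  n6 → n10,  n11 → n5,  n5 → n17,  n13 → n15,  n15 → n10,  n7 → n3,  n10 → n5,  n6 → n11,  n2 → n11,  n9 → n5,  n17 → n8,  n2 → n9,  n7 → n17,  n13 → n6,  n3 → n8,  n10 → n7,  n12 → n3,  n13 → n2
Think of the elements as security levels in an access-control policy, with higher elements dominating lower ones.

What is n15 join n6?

n10

Common upper bounds of {n15, n6}: n10, n17, n3, n5, n7, n8.
The least among these is n10.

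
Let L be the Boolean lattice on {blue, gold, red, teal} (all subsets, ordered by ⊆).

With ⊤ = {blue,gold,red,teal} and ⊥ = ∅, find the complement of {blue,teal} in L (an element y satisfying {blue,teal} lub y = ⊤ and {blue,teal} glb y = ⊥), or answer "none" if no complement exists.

{gold,red}

Need y with {blue,teal} ∨ y = {blue,gold,red,teal} and {blue,teal} ∧ y = ∅.
Checking each element gives: {gold,red}.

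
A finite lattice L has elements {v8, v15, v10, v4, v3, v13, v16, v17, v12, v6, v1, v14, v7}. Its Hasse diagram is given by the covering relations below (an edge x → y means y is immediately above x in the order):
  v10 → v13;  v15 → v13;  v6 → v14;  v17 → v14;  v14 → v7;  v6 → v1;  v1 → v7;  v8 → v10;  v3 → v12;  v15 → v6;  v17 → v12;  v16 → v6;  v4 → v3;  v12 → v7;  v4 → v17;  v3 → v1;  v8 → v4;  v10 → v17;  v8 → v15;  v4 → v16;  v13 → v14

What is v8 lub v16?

Common upper bounds of {v8, v16}: v1, v14, v16, v6, v7.
The least among these is v16.

v16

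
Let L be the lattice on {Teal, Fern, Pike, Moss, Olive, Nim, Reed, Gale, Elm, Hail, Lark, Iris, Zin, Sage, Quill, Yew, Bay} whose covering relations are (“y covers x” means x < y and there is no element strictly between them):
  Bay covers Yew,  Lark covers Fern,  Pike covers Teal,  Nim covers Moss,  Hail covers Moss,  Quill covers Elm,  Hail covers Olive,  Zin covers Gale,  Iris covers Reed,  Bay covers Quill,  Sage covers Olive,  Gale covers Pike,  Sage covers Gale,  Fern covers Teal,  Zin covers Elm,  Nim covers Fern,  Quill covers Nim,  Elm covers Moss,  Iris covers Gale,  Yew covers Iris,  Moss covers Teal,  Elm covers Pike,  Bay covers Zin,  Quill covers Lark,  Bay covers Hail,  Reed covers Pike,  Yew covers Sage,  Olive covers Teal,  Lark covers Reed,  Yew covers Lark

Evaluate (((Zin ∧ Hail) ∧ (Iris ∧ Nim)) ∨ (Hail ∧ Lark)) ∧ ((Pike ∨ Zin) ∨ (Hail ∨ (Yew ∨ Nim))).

Teal

Zin ∧ Hail = Moss
Iris ∧ Nim = Teal
Moss ∧ Teal = Teal
Hail ∧ Lark = Teal
Teal ∨ Teal = Teal
Pike ∨ Zin = Zin
Yew ∨ Nim = Bay
Hail ∨ Bay = Bay
Zin ∨ Bay = Bay
Teal ∧ Bay = Teal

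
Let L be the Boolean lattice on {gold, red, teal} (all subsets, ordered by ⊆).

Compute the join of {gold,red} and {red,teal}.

Common upper bounds of {{gold,red}, {red,teal}}: {gold,red,teal}.
The least among these is {gold,red,teal}.

{gold,red,teal}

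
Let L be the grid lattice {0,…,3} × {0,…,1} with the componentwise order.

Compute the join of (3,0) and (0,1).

In a product of chains, the join is componentwise max, giving (3,1).

(3,1)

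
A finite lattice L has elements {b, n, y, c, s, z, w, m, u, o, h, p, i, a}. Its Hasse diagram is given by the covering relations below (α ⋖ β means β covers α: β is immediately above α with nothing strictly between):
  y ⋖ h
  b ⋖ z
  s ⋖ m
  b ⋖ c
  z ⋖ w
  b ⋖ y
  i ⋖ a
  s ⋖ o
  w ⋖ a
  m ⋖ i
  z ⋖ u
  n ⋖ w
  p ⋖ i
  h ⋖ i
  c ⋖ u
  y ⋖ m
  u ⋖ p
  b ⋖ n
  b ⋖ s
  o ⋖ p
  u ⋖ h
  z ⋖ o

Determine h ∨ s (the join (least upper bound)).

Common upper bounds of {h, s}: a, i.
The least among these is i.

i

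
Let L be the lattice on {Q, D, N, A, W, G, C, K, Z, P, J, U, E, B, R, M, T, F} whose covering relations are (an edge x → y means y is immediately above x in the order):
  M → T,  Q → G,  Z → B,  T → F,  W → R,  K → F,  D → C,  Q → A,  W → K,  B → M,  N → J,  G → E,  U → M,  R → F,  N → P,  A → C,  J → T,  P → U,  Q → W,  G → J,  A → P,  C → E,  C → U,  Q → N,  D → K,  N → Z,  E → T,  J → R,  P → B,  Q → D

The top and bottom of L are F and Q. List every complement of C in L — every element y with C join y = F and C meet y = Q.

Need y with C ∨ y = F and C ∧ y = Q.
Checking each element gives: R, W.

R, W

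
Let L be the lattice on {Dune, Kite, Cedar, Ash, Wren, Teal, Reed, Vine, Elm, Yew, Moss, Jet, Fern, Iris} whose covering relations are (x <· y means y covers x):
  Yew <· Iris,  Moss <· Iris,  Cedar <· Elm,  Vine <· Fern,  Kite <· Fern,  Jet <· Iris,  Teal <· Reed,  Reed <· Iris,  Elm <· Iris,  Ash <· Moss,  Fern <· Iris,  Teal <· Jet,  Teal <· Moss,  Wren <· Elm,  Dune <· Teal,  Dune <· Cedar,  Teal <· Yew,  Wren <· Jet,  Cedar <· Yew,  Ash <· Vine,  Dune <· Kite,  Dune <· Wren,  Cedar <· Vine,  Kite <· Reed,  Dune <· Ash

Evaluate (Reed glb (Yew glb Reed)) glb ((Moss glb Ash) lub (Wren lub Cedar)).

Yew ∧ Reed = Teal
Reed ∧ Teal = Teal
Moss ∧ Ash = Ash
Wren ∨ Cedar = Elm
Ash ∨ Elm = Iris
Teal ∧ Iris = Teal

Teal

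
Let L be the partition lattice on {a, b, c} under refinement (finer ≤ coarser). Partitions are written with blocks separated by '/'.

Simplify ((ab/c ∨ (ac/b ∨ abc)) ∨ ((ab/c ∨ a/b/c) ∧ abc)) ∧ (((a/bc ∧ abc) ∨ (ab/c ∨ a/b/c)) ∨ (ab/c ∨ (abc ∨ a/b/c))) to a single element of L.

abc

ac/b ∨ abc = abc
ab/c ∨ abc = abc
ab/c ∨ a/b/c = ab/c
ab/c ∧ abc = ab/c
abc ∨ ab/c = abc
a/bc ∧ abc = a/bc
ab/c ∨ a/b/c = ab/c
a/bc ∨ ab/c = abc
abc ∨ a/b/c = abc
ab/c ∨ abc = abc
abc ∨ abc = abc
abc ∧ abc = abc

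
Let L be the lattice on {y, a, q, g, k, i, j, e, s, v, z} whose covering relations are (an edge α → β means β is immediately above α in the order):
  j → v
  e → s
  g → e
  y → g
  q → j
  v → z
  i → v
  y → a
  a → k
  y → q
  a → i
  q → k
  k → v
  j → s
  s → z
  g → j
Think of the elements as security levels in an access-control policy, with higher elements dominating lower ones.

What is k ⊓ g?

y

Common lower bounds of {k, g}: y.
The greatest among these is y.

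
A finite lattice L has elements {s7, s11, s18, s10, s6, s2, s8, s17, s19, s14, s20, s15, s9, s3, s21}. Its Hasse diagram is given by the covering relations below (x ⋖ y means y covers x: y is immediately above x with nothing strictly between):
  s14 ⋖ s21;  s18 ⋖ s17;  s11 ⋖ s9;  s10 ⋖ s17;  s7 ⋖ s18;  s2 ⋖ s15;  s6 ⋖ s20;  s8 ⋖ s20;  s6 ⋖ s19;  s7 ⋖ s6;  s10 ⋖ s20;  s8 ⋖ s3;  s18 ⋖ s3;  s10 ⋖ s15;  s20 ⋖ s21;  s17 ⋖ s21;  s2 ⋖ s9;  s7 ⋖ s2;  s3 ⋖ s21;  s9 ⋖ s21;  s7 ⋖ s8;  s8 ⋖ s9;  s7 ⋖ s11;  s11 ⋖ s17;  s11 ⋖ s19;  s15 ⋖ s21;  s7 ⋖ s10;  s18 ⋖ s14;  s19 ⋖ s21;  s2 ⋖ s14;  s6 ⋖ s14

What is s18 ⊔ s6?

s14

Common upper bounds of {s18, s6}: s14, s21.
The least among these is s14.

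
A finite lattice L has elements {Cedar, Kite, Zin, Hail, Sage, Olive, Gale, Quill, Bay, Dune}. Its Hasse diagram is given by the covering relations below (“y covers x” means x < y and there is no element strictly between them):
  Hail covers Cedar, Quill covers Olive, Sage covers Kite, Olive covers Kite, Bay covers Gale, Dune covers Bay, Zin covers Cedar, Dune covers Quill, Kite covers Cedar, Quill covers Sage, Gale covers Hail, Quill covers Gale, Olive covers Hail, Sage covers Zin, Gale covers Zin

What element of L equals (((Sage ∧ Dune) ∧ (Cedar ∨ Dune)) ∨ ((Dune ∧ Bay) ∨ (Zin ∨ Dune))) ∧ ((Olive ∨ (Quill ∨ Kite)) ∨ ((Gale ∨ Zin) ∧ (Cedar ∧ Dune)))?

Sage ∧ Dune = Sage
Cedar ∨ Dune = Dune
Sage ∧ Dune = Sage
Dune ∧ Bay = Bay
Zin ∨ Dune = Dune
Bay ∨ Dune = Dune
Sage ∨ Dune = Dune
Quill ∨ Kite = Quill
Olive ∨ Quill = Quill
Gale ∨ Zin = Gale
Cedar ∧ Dune = Cedar
Gale ∧ Cedar = Cedar
Quill ∨ Cedar = Quill
Dune ∧ Quill = Quill

Quill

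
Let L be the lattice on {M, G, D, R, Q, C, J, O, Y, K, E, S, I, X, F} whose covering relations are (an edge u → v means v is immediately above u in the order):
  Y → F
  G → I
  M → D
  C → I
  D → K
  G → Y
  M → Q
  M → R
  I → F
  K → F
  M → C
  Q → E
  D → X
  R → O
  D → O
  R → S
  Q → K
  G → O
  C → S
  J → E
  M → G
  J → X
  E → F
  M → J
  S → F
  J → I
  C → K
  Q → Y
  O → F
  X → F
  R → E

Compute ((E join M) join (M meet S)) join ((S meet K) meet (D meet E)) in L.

E

E ∨ M = E
M ∧ S = M
E ∨ M = E
S ∧ K = C
D ∧ E = M
C ∧ M = M
E ∨ M = E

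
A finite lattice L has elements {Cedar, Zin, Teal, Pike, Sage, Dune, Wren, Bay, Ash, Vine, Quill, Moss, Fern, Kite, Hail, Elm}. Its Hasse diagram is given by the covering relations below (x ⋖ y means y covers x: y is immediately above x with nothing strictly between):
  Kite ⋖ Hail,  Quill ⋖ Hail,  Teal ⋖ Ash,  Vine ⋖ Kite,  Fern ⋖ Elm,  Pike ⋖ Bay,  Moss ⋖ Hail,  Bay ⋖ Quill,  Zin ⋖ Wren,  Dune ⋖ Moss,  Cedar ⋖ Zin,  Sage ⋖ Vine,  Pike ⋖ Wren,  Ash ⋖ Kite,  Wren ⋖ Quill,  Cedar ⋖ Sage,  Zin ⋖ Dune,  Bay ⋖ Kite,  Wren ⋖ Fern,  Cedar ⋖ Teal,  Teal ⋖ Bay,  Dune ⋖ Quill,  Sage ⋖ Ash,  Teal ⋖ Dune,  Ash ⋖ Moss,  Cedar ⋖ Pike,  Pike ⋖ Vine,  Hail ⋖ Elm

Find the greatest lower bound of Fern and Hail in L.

Common lower bounds of {Fern, Hail}: Cedar, Pike, Wren, Zin.
The greatest among these is Wren.

Wren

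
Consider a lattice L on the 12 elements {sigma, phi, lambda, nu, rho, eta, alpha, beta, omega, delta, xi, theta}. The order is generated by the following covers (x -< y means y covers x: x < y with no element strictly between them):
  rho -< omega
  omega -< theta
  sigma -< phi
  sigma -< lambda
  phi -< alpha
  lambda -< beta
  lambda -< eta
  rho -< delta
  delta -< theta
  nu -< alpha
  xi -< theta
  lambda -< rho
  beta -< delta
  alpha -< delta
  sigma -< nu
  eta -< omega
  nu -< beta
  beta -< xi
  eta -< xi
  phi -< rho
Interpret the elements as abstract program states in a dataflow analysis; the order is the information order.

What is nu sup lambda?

beta

Common upper bounds of {nu, lambda}: beta, delta, theta, xi.
The least among these is beta.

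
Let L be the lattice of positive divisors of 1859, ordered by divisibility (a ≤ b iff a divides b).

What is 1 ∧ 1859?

In the divisibility order, the meet is the greatest common divisor: gcd(1, 1859) = 1.

1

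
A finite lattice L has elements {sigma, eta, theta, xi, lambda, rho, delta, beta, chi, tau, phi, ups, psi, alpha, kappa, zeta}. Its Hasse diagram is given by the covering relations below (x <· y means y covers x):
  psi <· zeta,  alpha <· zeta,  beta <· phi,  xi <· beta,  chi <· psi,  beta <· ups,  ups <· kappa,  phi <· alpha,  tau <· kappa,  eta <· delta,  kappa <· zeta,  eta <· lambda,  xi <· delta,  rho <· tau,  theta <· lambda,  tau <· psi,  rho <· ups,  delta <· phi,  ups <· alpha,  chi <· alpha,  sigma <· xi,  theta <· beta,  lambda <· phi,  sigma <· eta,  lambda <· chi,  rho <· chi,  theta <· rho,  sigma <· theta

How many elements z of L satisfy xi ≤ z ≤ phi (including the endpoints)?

The interval [xi, phi] = {beta, delta, phi, xi}, which has 4 elements.

4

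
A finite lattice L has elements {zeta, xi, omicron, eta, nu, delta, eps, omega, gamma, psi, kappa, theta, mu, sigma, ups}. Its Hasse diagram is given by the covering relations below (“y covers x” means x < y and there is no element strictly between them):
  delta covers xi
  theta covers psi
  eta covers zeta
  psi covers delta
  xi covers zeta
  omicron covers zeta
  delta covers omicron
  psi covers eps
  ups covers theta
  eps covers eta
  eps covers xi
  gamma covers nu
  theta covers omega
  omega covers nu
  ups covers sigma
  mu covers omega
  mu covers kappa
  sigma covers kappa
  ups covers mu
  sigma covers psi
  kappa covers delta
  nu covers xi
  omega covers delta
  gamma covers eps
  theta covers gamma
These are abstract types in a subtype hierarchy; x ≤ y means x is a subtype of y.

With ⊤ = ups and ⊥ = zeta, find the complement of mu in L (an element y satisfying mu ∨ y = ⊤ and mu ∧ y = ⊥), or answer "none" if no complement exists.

Need y with mu ∨ y = ups and mu ∧ y = zeta.
Checking each element gives: eta.

eta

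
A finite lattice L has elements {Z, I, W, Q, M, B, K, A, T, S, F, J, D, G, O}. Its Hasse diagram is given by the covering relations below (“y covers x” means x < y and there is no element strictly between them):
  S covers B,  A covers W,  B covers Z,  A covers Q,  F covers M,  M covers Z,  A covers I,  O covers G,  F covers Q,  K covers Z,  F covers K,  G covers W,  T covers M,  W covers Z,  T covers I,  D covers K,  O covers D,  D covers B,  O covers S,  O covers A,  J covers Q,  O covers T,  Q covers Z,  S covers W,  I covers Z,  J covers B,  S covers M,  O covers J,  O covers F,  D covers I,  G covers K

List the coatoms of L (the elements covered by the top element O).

The coatoms are exactly the elements covered by O: A, D, F, G, J, S, T.

A, D, F, G, J, S, T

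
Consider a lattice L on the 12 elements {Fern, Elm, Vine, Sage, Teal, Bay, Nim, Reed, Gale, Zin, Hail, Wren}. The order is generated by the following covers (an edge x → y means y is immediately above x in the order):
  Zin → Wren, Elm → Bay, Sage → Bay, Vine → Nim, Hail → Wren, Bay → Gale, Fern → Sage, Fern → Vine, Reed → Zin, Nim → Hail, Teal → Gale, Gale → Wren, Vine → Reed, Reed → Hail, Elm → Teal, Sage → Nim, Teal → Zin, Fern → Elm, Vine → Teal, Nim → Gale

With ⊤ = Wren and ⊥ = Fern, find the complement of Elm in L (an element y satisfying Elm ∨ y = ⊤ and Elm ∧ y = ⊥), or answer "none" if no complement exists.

Hail

Need y with Elm ∨ y = Wren and Elm ∧ y = Fern.
Checking each element gives: Hail.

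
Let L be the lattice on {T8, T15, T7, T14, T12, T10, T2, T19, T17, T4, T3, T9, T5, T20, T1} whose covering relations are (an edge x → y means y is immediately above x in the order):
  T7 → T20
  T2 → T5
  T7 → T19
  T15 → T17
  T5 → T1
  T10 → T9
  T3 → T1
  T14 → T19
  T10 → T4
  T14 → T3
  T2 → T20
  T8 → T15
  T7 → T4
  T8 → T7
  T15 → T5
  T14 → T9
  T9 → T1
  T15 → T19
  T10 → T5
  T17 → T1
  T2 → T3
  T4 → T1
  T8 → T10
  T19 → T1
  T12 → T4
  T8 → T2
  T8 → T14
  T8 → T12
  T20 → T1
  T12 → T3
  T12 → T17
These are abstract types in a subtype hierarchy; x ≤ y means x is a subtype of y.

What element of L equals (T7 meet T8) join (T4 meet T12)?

T7 ∧ T8 = T8
T4 ∧ T12 = T12
T8 ∨ T12 = T12

T12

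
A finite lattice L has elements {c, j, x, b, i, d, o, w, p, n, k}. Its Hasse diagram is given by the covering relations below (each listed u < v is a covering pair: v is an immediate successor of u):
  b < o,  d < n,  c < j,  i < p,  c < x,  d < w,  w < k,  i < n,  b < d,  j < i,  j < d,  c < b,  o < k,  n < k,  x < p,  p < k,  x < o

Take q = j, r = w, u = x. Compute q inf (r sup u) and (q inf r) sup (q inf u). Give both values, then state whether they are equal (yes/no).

r sup u = k, so q inf (r sup u) = j inf k = j.
q inf r = j and q inf u = c, so (q inf r) sup (q inf u) = j sup c = j.
Equal: yes.

j; j; yes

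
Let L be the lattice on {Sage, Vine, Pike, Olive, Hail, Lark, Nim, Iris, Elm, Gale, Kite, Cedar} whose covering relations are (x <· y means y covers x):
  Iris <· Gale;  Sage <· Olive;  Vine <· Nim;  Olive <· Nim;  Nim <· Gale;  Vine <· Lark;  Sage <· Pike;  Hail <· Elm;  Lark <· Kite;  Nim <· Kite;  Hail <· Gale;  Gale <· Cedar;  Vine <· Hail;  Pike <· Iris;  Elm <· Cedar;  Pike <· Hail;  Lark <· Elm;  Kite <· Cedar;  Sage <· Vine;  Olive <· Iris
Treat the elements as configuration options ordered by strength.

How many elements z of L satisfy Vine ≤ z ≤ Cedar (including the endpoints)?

8

The interval [Vine, Cedar] = {Cedar, Elm, Gale, Hail, Kite, Lark, Nim, Vine}, which has 8 elements.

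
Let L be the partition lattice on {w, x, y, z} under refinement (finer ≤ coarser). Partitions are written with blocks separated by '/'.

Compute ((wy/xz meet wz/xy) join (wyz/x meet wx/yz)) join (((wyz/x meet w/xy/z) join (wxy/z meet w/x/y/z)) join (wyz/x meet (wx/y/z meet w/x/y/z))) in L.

wy/xz ∧ wz/xy = w/x/y/z
wyz/x ∧ wx/yz = w/x/yz
w/x/y/z ∨ w/x/yz = w/x/yz
wyz/x ∧ w/xy/z = w/x/y/z
wxy/z ∧ w/x/y/z = w/x/y/z
w/x/y/z ∨ w/x/y/z = w/x/y/z
wx/y/z ∧ w/x/y/z = w/x/y/z
wyz/x ∧ w/x/y/z = w/x/y/z
w/x/y/z ∨ w/x/y/z = w/x/y/z
w/x/yz ∨ w/x/y/z = w/x/yz

w/x/yz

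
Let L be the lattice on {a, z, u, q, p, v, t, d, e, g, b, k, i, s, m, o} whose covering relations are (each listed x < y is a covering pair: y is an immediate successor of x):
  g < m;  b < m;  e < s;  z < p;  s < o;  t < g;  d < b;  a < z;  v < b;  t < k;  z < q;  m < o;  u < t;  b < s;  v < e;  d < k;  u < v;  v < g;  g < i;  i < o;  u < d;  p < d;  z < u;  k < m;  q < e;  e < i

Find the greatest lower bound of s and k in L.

d

Common lower bounds of {s, k}: a, d, p, u, z.
The greatest among these is d.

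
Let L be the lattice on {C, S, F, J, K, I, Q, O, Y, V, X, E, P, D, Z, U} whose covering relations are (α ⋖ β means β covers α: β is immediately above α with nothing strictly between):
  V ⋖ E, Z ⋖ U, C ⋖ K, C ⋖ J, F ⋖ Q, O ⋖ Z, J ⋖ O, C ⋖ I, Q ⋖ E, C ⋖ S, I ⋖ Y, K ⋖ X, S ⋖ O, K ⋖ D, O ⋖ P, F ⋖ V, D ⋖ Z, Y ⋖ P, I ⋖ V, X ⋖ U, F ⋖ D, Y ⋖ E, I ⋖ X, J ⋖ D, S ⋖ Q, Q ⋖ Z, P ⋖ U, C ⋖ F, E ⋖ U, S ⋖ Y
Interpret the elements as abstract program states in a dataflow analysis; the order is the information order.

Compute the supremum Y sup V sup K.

Common upper bounds of {Y, V, K}: U.
The least among these is U.

U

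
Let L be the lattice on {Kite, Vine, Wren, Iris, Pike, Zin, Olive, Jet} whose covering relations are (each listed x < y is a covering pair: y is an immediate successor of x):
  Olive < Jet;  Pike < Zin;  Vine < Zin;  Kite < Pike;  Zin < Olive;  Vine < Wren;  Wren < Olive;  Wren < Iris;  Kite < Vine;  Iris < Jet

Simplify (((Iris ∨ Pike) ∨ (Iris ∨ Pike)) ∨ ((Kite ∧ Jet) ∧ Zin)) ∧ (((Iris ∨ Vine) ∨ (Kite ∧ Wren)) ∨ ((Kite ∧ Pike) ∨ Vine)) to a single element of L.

Iris

Iris ∨ Pike = Jet
Iris ∨ Pike = Jet
Jet ∨ Jet = Jet
Kite ∧ Jet = Kite
Kite ∧ Zin = Kite
Jet ∨ Kite = Jet
Iris ∨ Vine = Iris
Kite ∧ Wren = Kite
Iris ∨ Kite = Iris
Kite ∧ Pike = Kite
Kite ∨ Vine = Vine
Iris ∨ Vine = Iris
Jet ∧ Iris = Iris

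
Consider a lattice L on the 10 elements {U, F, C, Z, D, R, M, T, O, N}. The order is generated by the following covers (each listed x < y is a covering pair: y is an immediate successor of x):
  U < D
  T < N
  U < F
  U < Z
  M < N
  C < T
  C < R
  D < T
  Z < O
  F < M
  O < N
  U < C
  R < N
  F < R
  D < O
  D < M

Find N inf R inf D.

U

Common lower bounds of {N, R, D}: U.
The greatest among these is U.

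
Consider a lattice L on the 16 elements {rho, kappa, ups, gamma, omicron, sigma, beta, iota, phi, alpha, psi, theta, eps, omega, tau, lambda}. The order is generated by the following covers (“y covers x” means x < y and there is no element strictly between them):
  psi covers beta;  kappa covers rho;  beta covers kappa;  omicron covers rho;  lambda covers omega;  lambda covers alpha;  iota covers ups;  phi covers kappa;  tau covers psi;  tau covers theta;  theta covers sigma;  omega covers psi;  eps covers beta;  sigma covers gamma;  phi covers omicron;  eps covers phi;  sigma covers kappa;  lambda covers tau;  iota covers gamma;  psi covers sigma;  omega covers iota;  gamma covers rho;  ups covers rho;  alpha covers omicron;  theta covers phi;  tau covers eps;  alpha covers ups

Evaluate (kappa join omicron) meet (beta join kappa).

kappa

kappa ∨ omicron = phi
beta ∨ kappa = beta
phi ∧ beta = kappa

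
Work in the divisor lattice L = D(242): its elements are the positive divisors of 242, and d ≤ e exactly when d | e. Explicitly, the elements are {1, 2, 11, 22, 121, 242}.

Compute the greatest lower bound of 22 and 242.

In the divisibility order, the meet is the greatest common divisor: gcd(22, 242) = 22.

22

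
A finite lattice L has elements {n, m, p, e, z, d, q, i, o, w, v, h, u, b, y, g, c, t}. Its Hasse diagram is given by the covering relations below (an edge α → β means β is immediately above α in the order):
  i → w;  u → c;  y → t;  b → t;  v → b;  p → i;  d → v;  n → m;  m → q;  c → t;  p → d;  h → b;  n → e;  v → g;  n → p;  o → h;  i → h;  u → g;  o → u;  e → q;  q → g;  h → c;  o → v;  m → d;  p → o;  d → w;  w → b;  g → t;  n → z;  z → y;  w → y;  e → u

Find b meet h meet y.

Common lower bounds of {b, h, y}: i, n, p.
The greatest among these is i.

i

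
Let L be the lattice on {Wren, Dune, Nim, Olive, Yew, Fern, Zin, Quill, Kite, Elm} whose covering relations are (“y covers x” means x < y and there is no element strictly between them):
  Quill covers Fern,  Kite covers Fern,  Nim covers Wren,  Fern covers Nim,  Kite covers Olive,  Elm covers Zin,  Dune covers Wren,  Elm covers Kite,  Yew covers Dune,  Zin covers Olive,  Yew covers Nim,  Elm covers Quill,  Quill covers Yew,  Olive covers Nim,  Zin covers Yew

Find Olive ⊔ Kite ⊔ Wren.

Common upper bounds of {Olive, Kite, Wren}: Elm, Kite.
The least among these is Kite.

Kite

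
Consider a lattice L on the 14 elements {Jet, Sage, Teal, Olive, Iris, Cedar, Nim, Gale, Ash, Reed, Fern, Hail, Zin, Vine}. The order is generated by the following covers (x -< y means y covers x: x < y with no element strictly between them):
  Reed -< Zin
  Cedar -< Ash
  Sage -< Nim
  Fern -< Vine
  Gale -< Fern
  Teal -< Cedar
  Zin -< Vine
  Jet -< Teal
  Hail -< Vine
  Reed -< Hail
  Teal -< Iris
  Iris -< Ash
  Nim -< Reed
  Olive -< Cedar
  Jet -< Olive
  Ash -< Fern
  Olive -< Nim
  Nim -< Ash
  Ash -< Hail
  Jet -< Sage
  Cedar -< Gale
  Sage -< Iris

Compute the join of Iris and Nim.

Ash

Common upper bounds of {Iris, Nim}: Ash, Fern, Hail, Vine.
The least among these is Ash.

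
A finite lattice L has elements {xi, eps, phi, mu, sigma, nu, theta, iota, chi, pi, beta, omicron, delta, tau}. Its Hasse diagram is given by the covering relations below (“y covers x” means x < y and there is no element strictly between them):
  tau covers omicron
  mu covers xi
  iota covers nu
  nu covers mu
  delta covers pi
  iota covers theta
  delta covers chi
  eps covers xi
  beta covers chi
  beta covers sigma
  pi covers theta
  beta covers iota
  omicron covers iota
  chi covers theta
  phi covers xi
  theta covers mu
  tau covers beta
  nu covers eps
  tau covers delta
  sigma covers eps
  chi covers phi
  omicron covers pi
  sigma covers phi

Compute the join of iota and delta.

tau

Common upper bounds of {iota, delta}: tau.
The least among these is tau.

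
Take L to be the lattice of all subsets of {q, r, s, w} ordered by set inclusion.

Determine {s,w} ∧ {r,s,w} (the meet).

{s,w}

Common lower bounds of {{s,w}, {r,s,w}}: {s,w}, {s}, {w}, {}.
The greatest among these is {s,w}.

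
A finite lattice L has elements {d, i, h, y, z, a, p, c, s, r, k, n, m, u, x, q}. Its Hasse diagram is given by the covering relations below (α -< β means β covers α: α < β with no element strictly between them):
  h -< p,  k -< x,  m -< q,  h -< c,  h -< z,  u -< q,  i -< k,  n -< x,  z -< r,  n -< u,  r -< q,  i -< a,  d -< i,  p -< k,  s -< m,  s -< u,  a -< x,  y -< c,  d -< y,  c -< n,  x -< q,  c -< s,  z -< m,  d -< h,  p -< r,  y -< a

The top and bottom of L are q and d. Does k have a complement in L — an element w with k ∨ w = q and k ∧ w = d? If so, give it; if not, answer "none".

For every candidate w, either k ∨ w ≠ q or k ∧ w ≠ d; no complement exists.

none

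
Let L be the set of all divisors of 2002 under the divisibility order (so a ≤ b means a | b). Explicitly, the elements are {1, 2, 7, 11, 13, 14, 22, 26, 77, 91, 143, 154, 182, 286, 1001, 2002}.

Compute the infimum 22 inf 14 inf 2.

In the divisibility order, the meet is the greatest common divisor: gcd(22, 14, 2) = 2.

2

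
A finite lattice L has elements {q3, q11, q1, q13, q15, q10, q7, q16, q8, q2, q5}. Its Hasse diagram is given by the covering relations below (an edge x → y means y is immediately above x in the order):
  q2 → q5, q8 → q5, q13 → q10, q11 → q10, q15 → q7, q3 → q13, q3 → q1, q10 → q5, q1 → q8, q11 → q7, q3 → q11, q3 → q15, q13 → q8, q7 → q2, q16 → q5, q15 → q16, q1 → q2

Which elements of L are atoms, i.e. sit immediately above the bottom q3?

The atoms are exactly the elements that cover q3: q1, q11, q13, q15.

q1, q11, q13, q15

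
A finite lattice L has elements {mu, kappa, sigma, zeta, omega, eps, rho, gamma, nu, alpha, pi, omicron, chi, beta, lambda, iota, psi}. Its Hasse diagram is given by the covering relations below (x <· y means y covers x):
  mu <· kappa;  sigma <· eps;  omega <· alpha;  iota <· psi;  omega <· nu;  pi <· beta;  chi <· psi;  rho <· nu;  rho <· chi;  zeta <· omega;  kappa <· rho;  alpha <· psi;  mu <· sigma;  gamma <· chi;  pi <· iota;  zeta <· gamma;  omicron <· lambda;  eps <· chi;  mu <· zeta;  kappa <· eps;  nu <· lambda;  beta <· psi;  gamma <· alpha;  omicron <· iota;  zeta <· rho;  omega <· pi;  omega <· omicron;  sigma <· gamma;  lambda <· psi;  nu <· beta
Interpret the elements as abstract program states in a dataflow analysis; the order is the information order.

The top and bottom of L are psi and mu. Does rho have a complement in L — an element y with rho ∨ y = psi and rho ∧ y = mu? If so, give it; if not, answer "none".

none

For every candidate y, either rho ∨ y ≠ psi or rho ∧ y ≠ mu; no complement exists.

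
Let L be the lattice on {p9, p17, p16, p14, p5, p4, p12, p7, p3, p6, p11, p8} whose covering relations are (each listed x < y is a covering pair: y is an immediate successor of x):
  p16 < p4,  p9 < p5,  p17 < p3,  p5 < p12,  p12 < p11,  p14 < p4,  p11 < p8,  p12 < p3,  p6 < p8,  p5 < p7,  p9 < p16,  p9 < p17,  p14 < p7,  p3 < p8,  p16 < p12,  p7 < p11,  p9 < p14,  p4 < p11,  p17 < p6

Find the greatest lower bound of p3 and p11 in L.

p12

Common lower bounds of {p3, p11}: p12, p16, p5, p9.
The greatest among these is p12.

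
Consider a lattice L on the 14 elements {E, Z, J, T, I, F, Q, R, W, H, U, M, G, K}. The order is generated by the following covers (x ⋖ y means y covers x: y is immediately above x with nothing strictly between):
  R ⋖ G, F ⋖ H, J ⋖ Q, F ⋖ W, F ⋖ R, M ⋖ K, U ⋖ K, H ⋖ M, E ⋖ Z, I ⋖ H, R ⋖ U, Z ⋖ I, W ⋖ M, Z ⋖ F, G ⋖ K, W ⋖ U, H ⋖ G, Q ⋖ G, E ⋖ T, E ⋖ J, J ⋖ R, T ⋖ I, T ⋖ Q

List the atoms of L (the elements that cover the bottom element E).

J, T, Z

The atoms are exactly the elements that cover E: J, T, Z.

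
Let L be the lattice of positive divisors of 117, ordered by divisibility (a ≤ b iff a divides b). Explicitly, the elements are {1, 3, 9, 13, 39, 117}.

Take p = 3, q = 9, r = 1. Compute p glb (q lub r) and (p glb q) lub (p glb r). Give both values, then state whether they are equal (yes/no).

3; 3; yes

q lub r = 9, so p glb (q lub r) = 3 glb 9 = 3.
p glb q = 3 and p glb r = 1, so (p glb q) lub (p glb r) = 3 lub 1 = 3.
Equal: yes.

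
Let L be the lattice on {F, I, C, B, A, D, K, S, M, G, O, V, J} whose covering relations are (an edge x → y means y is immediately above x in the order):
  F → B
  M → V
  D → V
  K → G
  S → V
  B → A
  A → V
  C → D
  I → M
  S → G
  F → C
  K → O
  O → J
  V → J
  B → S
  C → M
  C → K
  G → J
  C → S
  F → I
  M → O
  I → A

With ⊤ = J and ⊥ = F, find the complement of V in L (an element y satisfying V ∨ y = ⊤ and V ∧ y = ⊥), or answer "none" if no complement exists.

none

For every candidate y, either V ∨ y ≠ J or V ∧ y ≠ F; no complement exists.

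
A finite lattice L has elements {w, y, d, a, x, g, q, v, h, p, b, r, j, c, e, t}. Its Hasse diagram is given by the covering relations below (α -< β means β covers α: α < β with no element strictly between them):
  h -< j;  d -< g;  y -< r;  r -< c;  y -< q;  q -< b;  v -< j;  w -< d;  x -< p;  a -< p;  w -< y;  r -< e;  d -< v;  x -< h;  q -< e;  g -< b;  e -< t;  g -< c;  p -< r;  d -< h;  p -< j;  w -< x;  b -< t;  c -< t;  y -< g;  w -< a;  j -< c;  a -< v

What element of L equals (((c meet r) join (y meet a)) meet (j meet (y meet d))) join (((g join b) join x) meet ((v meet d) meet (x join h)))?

d

c ∧ r = r
y ∧ a = w
r ∨ w = r
y ∧ d = w
j ∧ w = w
r ∧ w = w
g ∨ b = b
b ∨ x = t
v ∧ d = d
x ∨ h = h
d ∧ h = d
t ∧ d = d
w ∨ d = d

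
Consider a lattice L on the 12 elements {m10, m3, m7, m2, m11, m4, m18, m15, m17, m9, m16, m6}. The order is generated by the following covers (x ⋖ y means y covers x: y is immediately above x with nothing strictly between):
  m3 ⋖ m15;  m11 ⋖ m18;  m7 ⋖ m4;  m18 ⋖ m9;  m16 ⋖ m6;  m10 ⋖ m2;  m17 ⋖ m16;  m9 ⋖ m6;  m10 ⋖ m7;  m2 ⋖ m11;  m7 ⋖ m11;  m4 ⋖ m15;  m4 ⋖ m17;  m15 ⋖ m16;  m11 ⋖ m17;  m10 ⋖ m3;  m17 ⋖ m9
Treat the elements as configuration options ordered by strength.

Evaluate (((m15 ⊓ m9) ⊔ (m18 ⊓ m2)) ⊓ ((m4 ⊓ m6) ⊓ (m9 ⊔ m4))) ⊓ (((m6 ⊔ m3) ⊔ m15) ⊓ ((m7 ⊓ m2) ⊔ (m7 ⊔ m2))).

m15 ∧ m9 = m4
m18 ∧ m2 = m2
m4 ∨ m2 = m17
m4 ∧ m6 = m4
m9 ∨ m4 = m9
m4 ∧ m9 = m4
m17 ∧ m4 = m4
m6 ∨ m3 = m6
m6 ∨ m15 = m6
m7 ∧ m2 = m10
m7 ∨ m2 = m11
m10 ∨ m11 = m11
m6 ∧ m11 = m11
m4 ∧ m11 = m7

m7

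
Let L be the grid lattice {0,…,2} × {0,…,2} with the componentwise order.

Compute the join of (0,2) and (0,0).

(0,2)

In a product of chains, the join is componentwise max, giving (0,2).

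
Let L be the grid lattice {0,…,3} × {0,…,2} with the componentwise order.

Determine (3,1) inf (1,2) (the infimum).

(1,1)

In a product of chains, the meet is componentwise min, giving (1,1).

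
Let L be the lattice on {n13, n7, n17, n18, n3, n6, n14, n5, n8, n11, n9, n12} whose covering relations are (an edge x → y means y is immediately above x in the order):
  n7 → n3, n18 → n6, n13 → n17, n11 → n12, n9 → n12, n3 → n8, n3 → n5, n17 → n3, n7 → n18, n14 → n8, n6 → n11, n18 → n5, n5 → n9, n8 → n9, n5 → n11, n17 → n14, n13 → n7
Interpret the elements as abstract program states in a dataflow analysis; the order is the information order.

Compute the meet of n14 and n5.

Common lower bounds of {n14, n5}: n13, n17.
The greatest among these is n17.

n17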